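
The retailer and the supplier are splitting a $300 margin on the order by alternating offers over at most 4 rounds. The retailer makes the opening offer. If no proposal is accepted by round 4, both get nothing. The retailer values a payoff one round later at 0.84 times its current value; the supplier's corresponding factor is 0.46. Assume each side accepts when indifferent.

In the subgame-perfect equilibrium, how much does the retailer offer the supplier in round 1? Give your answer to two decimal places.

By backward induction:
Round 4 (the supplier proposes): the retailer will accept anything ≥ 0, so the supplier offers 0 and keeps 300.
Round 3 (the retailer proposes): the supplier can get 300 next round, worth 0.46 × 300 = 138 now; the retailer offers that and keeps 162.
Round 2 (the supplier proposes): the retailer can get 162 next round, worth 0.84 × 162 = 136.08 now; the supplier offers that and keeps 163.92.
Round 1 (the retailer proposes): the supplier can get 163.92 next round, worth 0.46 × 163.92 = 75.4032 now. The retailer offers 75.4032 and keeps 300 − 75.4032 = 224.5968.

75.40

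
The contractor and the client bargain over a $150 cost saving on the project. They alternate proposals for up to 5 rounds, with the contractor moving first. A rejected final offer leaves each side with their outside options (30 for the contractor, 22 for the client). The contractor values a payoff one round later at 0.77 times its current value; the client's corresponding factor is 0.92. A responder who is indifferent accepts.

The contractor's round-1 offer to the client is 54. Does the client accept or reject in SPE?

Round 5 (the contractor proposes): the client gets 22 if talks fail, so the contractor offers 22 and keeps 128.
Round 4 (the client proposes): the contractor can get 128 next round, worth 0.77 × 128 = 98.56 now; the client offers that and keeps 51.44.
Round 3 (the contractor proposes): the client can get 51.44 next round, worth 0.92 × 51.44 = 47.3248 now, so the contractor offers 47.3248, keeping 102.6752.
Round 2 (the client proposes): the contractor can get 102.6752 next round, worth 0.77 × 102.6752 = 79.059904 now. The client offers 79.059904 and keeps 150 − 79.059904 = 70.940096.
So by rejecting in round 1, the client gets 70.940096 next round, worth 0.92 × 70.940096 = 65.26488832 now.
Offer 54 < 65.26488832, so the client rejects.

Reject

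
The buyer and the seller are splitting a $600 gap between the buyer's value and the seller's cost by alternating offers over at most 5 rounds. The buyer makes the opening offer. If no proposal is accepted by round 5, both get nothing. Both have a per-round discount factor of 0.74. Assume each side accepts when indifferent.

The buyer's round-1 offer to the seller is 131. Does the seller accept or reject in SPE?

Reject

Work out the seller's continuation value if the offer is rejected.
Round 5 (the buyer proposes): the seller will accept anything ≥ 0, so the buyer offers 0 and keeps 600.
Round 4 (the seller proposes): the buyer can get 600 next round, worth 0.74 × 600 = 444 now, so the seller offers 444, keeping 156.
Round 3 (the buyer proposes): the seller can get 156 next round, worth 0.74 × 156 = 115.44 now; the buyer offers that and keeps 484.56.
Round 2 (the seller proposes): the buyer can get 484.56 next round, worth 0.74 × 484.56 = 358.5744 now. The seller offers 358.5744 and keeps 600 − 358.5744 = 241.4256.
So by rejecting in round 1, the seller gets 241.4256 next round, worth 0.74 × 241.4256 = 178.654944 now.
Offer 131 < 178.654944, so the seller rejects.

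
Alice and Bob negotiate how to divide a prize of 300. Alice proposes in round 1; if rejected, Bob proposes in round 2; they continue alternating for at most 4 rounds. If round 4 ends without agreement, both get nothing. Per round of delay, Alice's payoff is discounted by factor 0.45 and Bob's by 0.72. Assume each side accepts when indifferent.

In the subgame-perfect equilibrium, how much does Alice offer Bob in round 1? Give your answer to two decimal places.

Round 4 (Bob proposes): Alice will accept anything ≥ 0, so Bob offers 0 and keeps 300.
Round 3 (Alice proposes): Bob can get 300 next round, worth 0.72 × 300 = 216 now, so Alice offers 216, keeping 84.
Round 2 (Bob proposes): Alice can get 84 next round, worth 0.45 × 84 = 37.8 now; Bob offers that and keeps 262.2.
Round 1 (Alice proposes): Bob can get 262.2 next round, worth 0.72 × 262.2 = 188.784 now; Alice offers that and keeps 111.216.

188.78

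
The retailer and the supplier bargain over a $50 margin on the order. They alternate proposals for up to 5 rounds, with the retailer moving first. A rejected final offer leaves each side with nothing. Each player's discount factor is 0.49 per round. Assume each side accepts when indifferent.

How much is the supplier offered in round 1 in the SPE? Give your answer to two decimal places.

Round 5 (the retailer proposes): the supplier will accept anything ≥ 0, so the retailer offers 0 and keeps 50.
Round 4 (the supplier proposes): the retailer can get 50 next round, worth 0.49 × 50 = 24.5 now, so the supplier offers 24.5, keeping 25.5.
Round 3 (the retailer proposes): the supplier can get 25.5 next round, worth 0.49 × 25.5 = 12.495 now. The retailer offers 12.495 and keeps 50 − 12.495 = 37.505.
Round 2 (the supplier proposes): the retailer can get 37.505 next round, worth 0.49 × 37.505 = 18.37745 now, so the supplier offers 18.37745, keeping 31.62255.
Round 1 (the retailer proposes): the supplier can get 31.62255 next round, worth 0.49 × 31.62255 = 15.4950495 now; the retailer offers that and keeps 34.5049505.

15.50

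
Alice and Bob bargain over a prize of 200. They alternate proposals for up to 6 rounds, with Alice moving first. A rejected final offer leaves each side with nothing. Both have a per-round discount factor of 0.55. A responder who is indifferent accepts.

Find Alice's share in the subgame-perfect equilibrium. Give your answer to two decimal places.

125.46

Work backward from the last round.
Round 6 (Bob proposes): Alice will accept anything ≥ 0, so Bob offers 0 and keeps 200.
Round 5 (Alice proposes): Bob can get 200 next round, worth 0.55 × 200 = 110 now; Alice offers that and keeps 90.
Round 4 (Bob proposes): Alice can get 90 next round, worth 0.55 × 90 = 49.5 now, so Bob offers 49.5, keeping 150.5.
Round 3 (Alice proposes): Bob can get 150.5 next round, worth 0.55 × 150.5 = 82.775 now. Alice offers 82.775 and keeps 200 − 82.775 = 117.225.
Round 2 (Bob proposes): Alice can get 117.225 next round, worth 0.55 × 117.225 = 64.47375 now; Bob offers that and keeps 135.52625.
Round 1 (Alice proposes): Bob can get 135.52625 next round, worth 0.55 × 135.52625 = 74.5394375 now, so Alice offers 74.5394375, keeping 125.4605625.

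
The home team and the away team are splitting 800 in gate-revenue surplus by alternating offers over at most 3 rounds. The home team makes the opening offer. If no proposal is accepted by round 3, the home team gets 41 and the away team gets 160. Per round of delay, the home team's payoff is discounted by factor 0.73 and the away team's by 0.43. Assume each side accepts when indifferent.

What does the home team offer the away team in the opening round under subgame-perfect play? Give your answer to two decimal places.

By backward induction:
Round 3 (the home team proposes): the away team gets 160 if talks fail, so the home team offers 160 and keeps 640.
Round 2 (the away team proposes): the home team can get 640 next round, worth 0.73 × 640 = 467.2 now, so the away team offers 467.2, keeping 332.8.
Round 1 (the home team proposes): the away team can get 332.8 next round, worth 0.43 × 332.8 = 143.104 now. The home team offers 143.104 and keeps 800 − 143.104 = 656.896.

143.10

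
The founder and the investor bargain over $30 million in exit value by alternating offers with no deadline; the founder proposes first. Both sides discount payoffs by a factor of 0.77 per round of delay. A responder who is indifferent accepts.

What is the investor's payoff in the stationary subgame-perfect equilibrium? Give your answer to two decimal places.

13.05

Let x be the founder's share when the founder proposes and y be the investor's share when the investor proposes.
The investor accepts iff offered ≥ 0.77·y, so x = 30 − 0.77y. Symmetrically y = 30 − 0.77x.
Substituting: x = 30 − 0.77(30 − 0.77x), giving x(1 − 0.77·0.77) = 30(1 − 0.77).
So x = 30 × 0.23 / 0.4071 ≈ 16.9492, and the investor receives 30 − x ≈ 13.0508.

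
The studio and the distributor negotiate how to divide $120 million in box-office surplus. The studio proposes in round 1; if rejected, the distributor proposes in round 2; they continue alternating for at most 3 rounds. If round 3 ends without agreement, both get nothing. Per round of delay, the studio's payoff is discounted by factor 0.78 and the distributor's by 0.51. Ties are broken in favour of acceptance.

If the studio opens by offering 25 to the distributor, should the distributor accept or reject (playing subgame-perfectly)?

Accept

Round 3 (the studio proposes): the distributor will accept anything ≥ 0, so the studio offers 0 and keeps 120.
Round 2 (the distributor proposes): the studio can get 120 next round, worth 0.78 × 120 = 93.6 now. The distributor offers 93.6 and keeps 120 − 93.6 = 26.4.
So by rejecting in round 1, the distributor gets 26.4 next round, worth 0.51 × 26.4 = 13.464 now.
Offer 25 ≥ 13.464, so the distributor accepts.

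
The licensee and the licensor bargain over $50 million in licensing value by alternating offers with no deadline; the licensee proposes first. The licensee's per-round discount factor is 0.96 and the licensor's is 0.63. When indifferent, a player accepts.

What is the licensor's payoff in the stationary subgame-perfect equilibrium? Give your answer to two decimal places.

3.19

When the licensee proposes, the licensor accepts any offer worth at least 0.63 times what the licensor would get by proposing next round; and vice versa.
This gives x = 50 − 0.63y and y = 50 − 0.96x, where x and y are each side's share when it proposes.
Hence (1 − 0.63·0.96)x = 50(1 − 0.63), i.e. 0.3952·x = 18.5.
x ≈ 46.8117; the licensor's share is 50 − x ≈ 3.1883.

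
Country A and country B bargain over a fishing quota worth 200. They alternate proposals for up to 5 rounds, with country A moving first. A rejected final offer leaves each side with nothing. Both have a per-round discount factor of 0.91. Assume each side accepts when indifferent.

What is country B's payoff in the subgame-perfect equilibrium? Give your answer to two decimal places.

By backward induction:
Round 5 (country A proposes): country B will accept anything ≥ 0, so country A offers 0 and keeps 200.
Round 4 (country B proposes): country A can get 200 next round, worth 0.91 × 200 = 182 now; country B offers that and keeps 18.
Round 3 (country A proposes): country B can get 18 next round, worth 0.91 × 18 = 16.38 now, so country A offers 16.38, keeping 183.62.
Round 2 (country B proposes): country A can get 183.62 next round, worth 0.91 × 183.62 = 167.0942 now. Country B offers 167.0942 and keeps 200 − 167.0942 = 32.9058.
Round 1 (country A proposes): country B can get 32.9058 next round, worth 0.91 × 32.9058 = 29.944278 now; country A offers that and keeps 170.055722.

29.94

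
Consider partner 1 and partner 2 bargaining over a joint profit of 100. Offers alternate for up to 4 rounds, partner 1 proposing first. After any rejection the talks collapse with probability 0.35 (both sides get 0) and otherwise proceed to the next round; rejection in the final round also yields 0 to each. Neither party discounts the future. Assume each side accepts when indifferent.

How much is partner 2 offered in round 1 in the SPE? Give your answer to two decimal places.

Round 4 (partner 2 proposes): partner 1 will accept anything ≥ 0, so partner 2 offers 0 and keeps 100.
Round 3 (partner 1 proposes): rejecting gives partner 2 an expected 0.65 × 100 = 65. Partner 1 offers 65 and keeps 100 − 65 = 35.
Round 2 (partner 2 proposes): rejecting gives partner 1 an expected 0.65 × 35 = 22.75. Partner 2 offers 22.75 and keeps 100 − 22.75 = 77.25.
Round 1 (partner 1 proposes): rejecting gives partner 2 an expected 0.65 × 77.25 = 50.2125, so partner 1 offers 50.2125, keeping 49.7875.

50.21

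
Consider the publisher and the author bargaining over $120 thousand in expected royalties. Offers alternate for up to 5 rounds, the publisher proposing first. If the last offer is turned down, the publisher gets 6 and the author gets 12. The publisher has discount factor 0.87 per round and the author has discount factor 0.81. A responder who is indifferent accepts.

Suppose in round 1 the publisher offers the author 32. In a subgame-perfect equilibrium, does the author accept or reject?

Accept

Round 5 (the publisher proposes): the author gets 12 if talks fail, so the publisher offers 12 and keeps 108.
Round 4 (the author proposes): the publisher can get 108 next round, worth 0.87 × 108 = 93.96 now, so the author offers 93.96, keeping 26.04.
Round 3 (the publisher proposes): the author can get 26.04 next round, worth 0.81 × 26.04 = 21.0924 now, so the publisher offers 21.0924, keeping 98.9076.
Round 2 (the author proposes): the publisher can get 98.9076 next round, worth 0.87 × 98.9076 = 86.049612 now. The author offers 86.049612 and keeps 120 − 86.049612 = 33.950388.
So by rejecting in round 1, the author gets 33.950388 next round, worth 0.81 × 33.950388 = 27.49981428 now.
Offer 32 ≥ 27.49981428, so the author accepts.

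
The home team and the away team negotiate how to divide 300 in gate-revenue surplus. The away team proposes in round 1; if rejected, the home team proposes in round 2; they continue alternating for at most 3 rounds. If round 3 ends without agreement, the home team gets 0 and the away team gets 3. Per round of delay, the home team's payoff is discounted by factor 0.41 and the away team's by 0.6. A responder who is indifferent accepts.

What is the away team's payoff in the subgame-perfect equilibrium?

250.8

Round 3 (the away team proposes): the home team will accept anything ≥ 0, so the away team offers 0 and keeps 300.
Round 2 (the home team proposes): the away team can get 300 next round, worth 0.6 × 300 = 180 now. The home team offers 180 and keeps 300 − 180 = 120.
Round 1 (the away team proposes): the home team can get 120 next round, worth 0.41 × 120 = 49.2 now. The away team offers 49.2 and keeps 300 − 49.2 = 250.8.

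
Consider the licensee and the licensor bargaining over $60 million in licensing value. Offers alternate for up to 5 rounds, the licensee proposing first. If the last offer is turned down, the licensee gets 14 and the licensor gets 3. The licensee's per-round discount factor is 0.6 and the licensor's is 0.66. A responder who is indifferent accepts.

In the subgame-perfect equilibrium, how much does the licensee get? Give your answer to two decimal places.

Round 5 (the licensee proposes): the licensor gets 3 if talks fail, so the licensee offers 3 and keeps 57.
Round 4 (the licensor proposes): the licensee can get 57 next round, worth 0.6 × 57 = 34.2 now; the licensor offers that and keeps 25.8.
Round 3 (the licensee proposes): the licensor can get 25.8 next round, worth 0.66 × 25.8 = 17.028 now; the licensee offers that and keeps 42.972.
Round 2 (the licensor proposes): the licensee can get 42.972 next round, worth 0.6 × 42.972 = 25.7832 now. The licensor offers 25.7832 and keeps 60 − 25.7832 = 34.2168.
Round 1 (the licensee proposes): the licensor can get 34.2168 next round, worth 0.66 × 34.2168 = 22.583088 now; the licensee offers that and keeps 37.416912.

37.42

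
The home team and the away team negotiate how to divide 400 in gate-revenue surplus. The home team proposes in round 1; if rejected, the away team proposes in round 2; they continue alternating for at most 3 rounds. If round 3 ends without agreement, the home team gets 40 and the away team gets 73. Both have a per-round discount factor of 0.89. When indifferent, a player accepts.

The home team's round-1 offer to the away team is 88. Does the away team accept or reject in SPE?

Round 3 (the home team proposes): the away team gets 73 if talks fail, so the home team offers 73 and keeps 327.
Round 2 (the away team proposes): the home team can get 327 next round, worth 0.89 × 327 = 291.03 now, so the away team offers 291.03, keeping 108.97.
So by rejecting in round 1, the away team gets 108.97 next round, worth 0.89 × 108.97 = 96.9833 now.
Offer 88 < 96.9833, so the away team rejects.

Reject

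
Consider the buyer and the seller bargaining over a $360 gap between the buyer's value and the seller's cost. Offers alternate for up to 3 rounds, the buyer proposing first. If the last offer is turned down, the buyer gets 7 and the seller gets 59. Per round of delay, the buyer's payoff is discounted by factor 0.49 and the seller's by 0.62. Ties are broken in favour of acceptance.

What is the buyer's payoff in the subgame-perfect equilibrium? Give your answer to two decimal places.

228.24

Round 3 (the buyer proposes): the seller gets 59 if talks fail, so the buyer offers 59 and keeps 301.
Round 2 (the seller proposes): the buyer can get 301 next round, worth 0.49 × 301 = 147.49 now; the seller offers that and keeps 212.51.
Round 1 (the buyer proposes): the seller can get 212.51 next round, worth 0.62 × 212.51 = 131.7562 now; the buyer offers that and keeps 228.2438.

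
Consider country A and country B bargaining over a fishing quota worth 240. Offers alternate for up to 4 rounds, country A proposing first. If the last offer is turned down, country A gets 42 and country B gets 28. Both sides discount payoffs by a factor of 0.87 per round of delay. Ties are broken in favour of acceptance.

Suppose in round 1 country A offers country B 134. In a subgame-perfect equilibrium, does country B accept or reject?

Round 4 (country B proposes): country A gets 42 if talks fail, so country B offers 42 and keeps 198.
Round 3 (country A proposes): country B can get 198 next round, worth 0.87 × 198 = 172.26 now, so country A offers 172.26, keeping 67.74.
Round 2 (country B proposes): country A can get 67.74 next round, worth 0.87 × 67.74 = 58.9338 now, so country B offers 58.9338, keeping 181.0662.
So by rejecting in round 1, country B gets 181.0662 next round, worth 0.87 × 181.0662 = 157.527594 now.
Offer 134 < 157.527594, so country B rejects.

Reject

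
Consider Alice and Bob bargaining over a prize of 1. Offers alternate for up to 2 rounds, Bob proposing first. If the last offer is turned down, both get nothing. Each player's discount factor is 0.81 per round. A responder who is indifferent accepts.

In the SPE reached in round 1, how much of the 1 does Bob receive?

By backward induction:
Round 2 (Alice proposes): Bob will accept anything ≥ 0, so Alice offers 0 and keeps 1.
Round 1 (Bob proposes): Alice can get 1 next round, worth 0.81 × 1 = 0.81 now; Bob offers that and keeps 0.19.

0.19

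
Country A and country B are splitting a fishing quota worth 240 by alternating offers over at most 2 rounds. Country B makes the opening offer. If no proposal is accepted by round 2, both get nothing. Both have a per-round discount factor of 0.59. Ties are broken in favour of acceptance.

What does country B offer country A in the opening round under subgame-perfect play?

141.6

Round 2 (country A proposes): country B will accept anything ≥ 0, so country A offers 0 and keeps 240.
Round 1 (country B proposes): country A can get 240 next round, worth 0.59 × 240 = 141.6 now, so country B offers 141.6, keeping 98.4.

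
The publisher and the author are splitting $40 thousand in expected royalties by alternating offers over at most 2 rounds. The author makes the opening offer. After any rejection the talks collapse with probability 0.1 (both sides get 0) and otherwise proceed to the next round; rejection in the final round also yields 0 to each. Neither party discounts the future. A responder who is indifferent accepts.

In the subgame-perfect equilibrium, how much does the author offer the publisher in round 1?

Round 2 (the publisher proposes): the author will accept anything ≥ 0, so the publisher offers 0 and keeps 40.
Round 1 (the author proposes): rejecting gives the publisher an expected 0.9 × 40 = 36. The author offers 36 and keeps 40 − 36 = 4.

36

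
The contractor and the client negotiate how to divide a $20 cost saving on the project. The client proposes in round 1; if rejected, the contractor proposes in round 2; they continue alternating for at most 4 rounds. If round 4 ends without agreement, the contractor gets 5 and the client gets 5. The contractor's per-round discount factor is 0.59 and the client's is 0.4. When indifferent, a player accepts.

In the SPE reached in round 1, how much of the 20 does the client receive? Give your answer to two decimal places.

10.83

By backward induction:
Round 4 (the contractor proposes): the client gets 5 if talks fail, so the contractor offers 5 and keeps 15.
Round 3 (the client proposes): the contractor can get 15 next round, worth 0.59 × 15 = 8.85 now, so the client offers 8.85, keeping 11.15.
Round 2 (the contractor proposes): the client can get 11.15 next round, worth 0.4 × 11.15 = 4.46 now; the contractor offers that and keeps 15.54.
Round 1 (the client proposes): the contractor can get 15.54 next round, worth 0.59 × 15.54 = 9.1686 now, so the client offers 9.1686, keeping 10.8314.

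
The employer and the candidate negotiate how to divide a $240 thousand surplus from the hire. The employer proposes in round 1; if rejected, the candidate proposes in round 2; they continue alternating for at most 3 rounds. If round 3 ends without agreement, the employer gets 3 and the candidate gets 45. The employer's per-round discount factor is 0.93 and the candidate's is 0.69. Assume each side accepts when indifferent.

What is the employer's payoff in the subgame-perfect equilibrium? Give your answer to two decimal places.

Round 3 (the employer proposes): the candidate gets 45 if talks fail, so the employer offers 45 and keeps 195.
Round 2 (the candidate proposes): the employer can get 195 next round, worth 0.93 × 195 = 181.35 now, so the candidate offers 181.35, keeping 58.65.
Round 1 (the employer proposes): the candidate can get 58.65 next round, worth 0.69 × 58.65 = 40.4685 now, so the employer offers 40.4685, keeping 199.5315.

199.53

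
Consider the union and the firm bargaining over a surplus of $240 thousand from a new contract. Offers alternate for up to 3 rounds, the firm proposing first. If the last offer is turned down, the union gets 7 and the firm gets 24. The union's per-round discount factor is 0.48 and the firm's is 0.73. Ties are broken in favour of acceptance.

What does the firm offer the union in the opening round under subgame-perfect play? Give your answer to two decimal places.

33.56

Work backward from the last round.
Round 3 (the firm proposes): the union gets 7 if talks fail, so the firm offers 7 and keeps 233.
Round 2 (the union proposes): the firm can get 233 next round, worth 0.73 × 233 = 170.09 now, so the union offers 170.09, keeping 69.91.
Round 1 (the firm proposes): the union can get 69.91 next round, worth 0.48 × 69.91 = 33.5568 now, so the firm offers 33.5568, keeping 206.4432.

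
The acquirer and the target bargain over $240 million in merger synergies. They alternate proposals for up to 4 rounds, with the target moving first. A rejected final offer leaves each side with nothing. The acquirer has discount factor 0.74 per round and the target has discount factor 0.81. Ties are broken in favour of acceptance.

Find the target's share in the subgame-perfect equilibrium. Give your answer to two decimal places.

Round 4 (the acquirer proposes): the target will accept anything ≥ 0, so the acquirer offers 0 and keeps 240.
Round 3 (the target proposes): the acquirer can get 240 next round, worth 0.74 × 240 = 177.6 now. The target offers 177.6 and keeps 240 − 177.6 = 62.4.
Round 2 (the acquirer proposes): the target can get 62.4 next round, worth 0.81 × 62.4 = 50.544 now, so the acquirer offers 50.544, keeping 189.456.
Round 1 (the target proposes): the acquirer can get 189.456 next round, worth 0.74 × 189.456 = 140.19744 now. The target offers 140.19744 and keeps 240 − 140.19744 = 99.80256.

99.80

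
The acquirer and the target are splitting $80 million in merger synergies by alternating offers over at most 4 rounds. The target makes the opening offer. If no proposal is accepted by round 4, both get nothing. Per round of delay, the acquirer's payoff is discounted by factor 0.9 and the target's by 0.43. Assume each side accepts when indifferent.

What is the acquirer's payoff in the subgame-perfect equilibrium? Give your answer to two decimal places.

68.90

Solve by backward induction from round 4.
Round 4 (the acquirer proposes): the target will accept anything ≥ 0, so the acquirer offers 0 and keeps 80.
Round 3 (the target proposes): the acquirer can get 80 next round, worth 0.9 × 80 = 72 now. The target offers 72 and keeps 80 − 72 = 8.
Round 2 (the acquirer proposes): the target can get 8 next round, worth 0.43 × 8 = 3.44 now. The acquirer offers 3.44 and keeps 80 − 3.44 = 76.56.
Round 1 (the target proposes): the acquirer can get 76.56 next round, worth 0.9 × 76.56 = 68.904 now, so the target offers 68.904, keeping 11.096.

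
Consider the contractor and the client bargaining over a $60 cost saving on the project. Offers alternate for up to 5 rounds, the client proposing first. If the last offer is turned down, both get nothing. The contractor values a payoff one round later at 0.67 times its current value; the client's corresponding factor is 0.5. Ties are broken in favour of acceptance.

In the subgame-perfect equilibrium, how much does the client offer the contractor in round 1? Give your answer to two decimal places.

26.83

Round 5 (the client proposes): rejection yields 0 for the contractor; the client offers 0 and keeps 60.
Round 4 (the contractor proposes): the client can get 60 next round, worth 0.5 × 60 = 30 now. The contractor offers 30 and keeps 60 − 30 = 30.
Round 3 (the client proposes): the contractor can get 30 next round, worth 0.67 × 30 = 20.1 now, so the client offers 20.1, keeping 39.9.
Round 2 (the contractor proposes): the client can get 39.9 next round, worth 0.5 × 39.9 = 19.95 now, so the contractor offers 19.95, keeping 40.05.
Round 1 (the client proposes): the contractor can get 40.05 next round, worth 0.67 × 40.05 = 26.8335 now, so the client offers 26.8335, keeping 33.1665.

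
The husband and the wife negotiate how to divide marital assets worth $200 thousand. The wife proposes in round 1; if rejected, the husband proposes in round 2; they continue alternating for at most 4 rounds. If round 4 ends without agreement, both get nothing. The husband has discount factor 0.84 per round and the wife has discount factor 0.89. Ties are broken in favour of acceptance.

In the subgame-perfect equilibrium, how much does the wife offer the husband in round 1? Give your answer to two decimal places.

Solve by backward induction from round 4.
Round 4 (the husband proposes): the wife will accept anything ≥ 0, so the husband offers 0 and keeps 200.
Round 3 (the wife proposes): the husband can get 200 next round, worth 0.84 × 200 = 168 now. The wife offers 168 and keeps 200 − 168 = 32.
Round 2 (the husband proposes): the wife can get 32 next round, worth 0.89 × 32 = 28.48 now; the husband offers that and keeps 171.52.
Round 1 (the wife proposes): the husband can get 171.52 next round, worth 0.84 × 171.52 = 144.0768 now, so the wife offers 144.0768, keeping 55.9232.

144.08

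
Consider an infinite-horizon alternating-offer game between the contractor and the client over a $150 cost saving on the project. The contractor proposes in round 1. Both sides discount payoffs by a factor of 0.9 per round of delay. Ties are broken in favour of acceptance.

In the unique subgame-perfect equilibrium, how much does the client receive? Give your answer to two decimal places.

71.05

Let x be the contractor's share when the contractor proposes and y be the client's share when the client proposes.
The client accepts iff offered ≥ 0.9·y, so x = 150 − 0.9y. Symmetrically y = 150 − 0.9x.
Substituting: x = 150 − 0.9(150 − 0.9x), giving x(1 − 0.9·0.9) = 150(1 − 0.9).
So x = 150 × 0.1 / 0.19 ≈ 78.9474, and the client receives 150 − x ≈ 71.0526.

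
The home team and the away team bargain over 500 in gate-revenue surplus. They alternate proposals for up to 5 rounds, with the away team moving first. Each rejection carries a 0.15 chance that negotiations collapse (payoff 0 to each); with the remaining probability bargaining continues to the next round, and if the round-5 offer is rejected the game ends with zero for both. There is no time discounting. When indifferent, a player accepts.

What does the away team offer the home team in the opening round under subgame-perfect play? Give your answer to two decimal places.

By backward induction:
Round 5 (the away team proposes): rejection yields 0 for the home team; the away team offers 0 and keeps 500.
Round 4 (the home team proposes): rejecting gives the away team an expected 0.85 × 500 = 425, so the home team offers 425, keeping 75.
Round 3 (the away team proposes): rejecting gives the home team an expected 0.85 × 75 = 63.75; the away team offers that and keeps 436.25.
Round 2 (the home team proposes): rejecting gives the away team an expected 0.85 × 436.25 = 370.8125. The home team offers 370.8125 and keeps 500 − 370.8125 = 129.1875.
Round 1 (the away team proposes): rejecting gives the home team an expected 0.85 × 129.1875 = 109.809375, so the away team offers 109.809375, keeping 390.190625.

109.81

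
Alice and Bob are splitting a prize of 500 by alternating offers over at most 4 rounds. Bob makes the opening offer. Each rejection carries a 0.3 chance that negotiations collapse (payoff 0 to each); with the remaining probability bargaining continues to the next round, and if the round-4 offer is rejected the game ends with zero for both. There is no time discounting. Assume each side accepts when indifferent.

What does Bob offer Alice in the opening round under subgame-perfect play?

276.5

Round 4 (Alice proposes): Bob will accept anything ≥ 0, so Alice offers 0 and keeps 500.
Round 3 (Bob proposes): rejecting gives Alice an expected 0.7 × 500 = 350; Bob offers that and keeps 150.
Round 2 (Alice proposes): rejecting gives Bob an expected 0.7 × 150 = 105. Alice offers 105 and keeps 500 − 105 = 395.
Round 1 (Bob proposes): rejecting gives Alice an expected 0.7 × 395 = 276.5; Bob offers that and keeps 223.5.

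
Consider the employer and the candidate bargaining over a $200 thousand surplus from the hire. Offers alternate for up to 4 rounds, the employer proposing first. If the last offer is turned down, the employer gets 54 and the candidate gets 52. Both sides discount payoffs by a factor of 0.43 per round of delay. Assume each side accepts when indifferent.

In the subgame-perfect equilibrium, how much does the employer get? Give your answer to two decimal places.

Round 4 (the candidate proposes): the employer gets 54 if talks fail, so the candidate offers 54 and keeps 146.
Round 3 (the employer proposes): the candidate can get 146 next round, worth 0.43 × 146 = 62.78 now, so the employer offers 62.78, keeping 137.22.
Round 2 (the candidate proposes): the employer can get 137.22 next round, worth 0.43 × 137.22 = 59.0046 now; the candidate offers that and keeps 140.9954.
Round 1 (the employer proposes): the candidate can get 140.9954 next round, worth 0.43 × 140.9954 = 60.628022 now; the employer offers that and keeps 139.371978.

139.37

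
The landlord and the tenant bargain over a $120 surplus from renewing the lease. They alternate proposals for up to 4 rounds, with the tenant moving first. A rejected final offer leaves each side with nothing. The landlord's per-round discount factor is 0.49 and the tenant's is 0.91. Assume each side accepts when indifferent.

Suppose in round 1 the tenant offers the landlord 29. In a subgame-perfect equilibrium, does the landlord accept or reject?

Work out the landlord's continuation value if the offer is rejected.
Round 4 (the landlord proposes): rejection yields 0 for the tenant; the landlord offers 0 and keeps 120.
Round 3 (the tenant proposes): the landlord can get 120 next round, worth 0.49 × 120 = 58.8 now; the tenant offers that and keeps 61.2.
Round 2 (the landlord proposes): the tenant can get 61.2 next round, worth 0.91 × 61.2 = 55.692 now. The landlord offers 55.692 and keeps 120 − 55.692 = 64.308.
So by rejecting in round 1, the landlord gets 64.308 next round, worth 0.49 × 64.308 = 31.51092 now.
Offer 29 < 31.51092, so the landlord rejects.

Reject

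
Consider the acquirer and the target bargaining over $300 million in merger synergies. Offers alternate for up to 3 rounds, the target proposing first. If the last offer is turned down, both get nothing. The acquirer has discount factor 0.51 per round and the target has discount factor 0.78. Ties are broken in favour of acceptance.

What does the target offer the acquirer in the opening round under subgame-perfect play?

33.66

Round 3 (the target proposes): the acquirer will accept anything ≥ 0, so the target offers 0 and keeps 300.
Round 2 (the acquirer proposes): the target can get 300 next round, worth 0.78 × 300 = 234 now, so the acquirer offers 234, keeping 66.
Round 1 (the target proposes): the acquirer can get 66 next round, worth 0.51 × 66 = 33.66 now. The target offers 33.66 and keeps 300 − 33.66 = 266.34.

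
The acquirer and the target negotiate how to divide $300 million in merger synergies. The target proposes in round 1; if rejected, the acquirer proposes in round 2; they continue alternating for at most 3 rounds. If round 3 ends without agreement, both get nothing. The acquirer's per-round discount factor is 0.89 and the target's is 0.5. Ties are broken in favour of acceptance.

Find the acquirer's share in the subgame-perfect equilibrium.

Work backward from the last round.
Round 3 (the target proposes): rejection yields 0 for the acquirer; the target offers 0 and keeps 300.
Round 2 (the acquirer proposes): the target can get 300 next round, worth 0.5 × 300 = 150 now, so the acquirer offers 150, keeping 150.
Round 1 (the target proposes): the acquirer can get 150 next round, worth 0.89 × 150 = 133.5 now. The target offers 133.5 and keeps 300 − 133.5 = 166.5.

133.5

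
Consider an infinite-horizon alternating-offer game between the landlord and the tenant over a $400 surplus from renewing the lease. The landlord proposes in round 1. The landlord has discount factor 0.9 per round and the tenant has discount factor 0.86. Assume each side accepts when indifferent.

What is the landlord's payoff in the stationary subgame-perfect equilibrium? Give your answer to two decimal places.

When the landlord proposes, the tenant accepts any offer worth at least 0.86 times what the tenant would get by proposing next round; and vice versa.
This gives x = 400 − 0.86y and y = 400 − 0.9x, where x and y are each side's share when it proposes.
Hence (1 − 0.86·0.9)x = 400(1 − 0.86), i.e. 0.226·x = 56.
x ≈ 247.7876; the tenant's share is 400 − x ≈ 152.2124.

247.79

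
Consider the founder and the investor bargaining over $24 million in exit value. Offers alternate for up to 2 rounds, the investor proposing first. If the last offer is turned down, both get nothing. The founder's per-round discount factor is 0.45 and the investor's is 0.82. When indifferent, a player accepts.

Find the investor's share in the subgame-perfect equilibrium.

By backward induction:
Round 2 (the founder proposes): rejection yields 0 for the investor; the founder offers 0 and keeps 24.
Round 1 (the investor proposes): the founder can get 24 next round, worth 0.45 × 24 = 10.8 now. The investor offers 10.8 and keeps 24 − 10.8 = 13.2.

13.2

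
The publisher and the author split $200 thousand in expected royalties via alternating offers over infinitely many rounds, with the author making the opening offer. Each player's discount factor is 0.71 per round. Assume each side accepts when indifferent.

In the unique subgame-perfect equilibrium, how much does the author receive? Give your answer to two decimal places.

116.96

In a stationary SPE each proposer offers the other exactly their discounted continuation value.
If the author keeps x when proposing and the publisher keeps y when proposing, then x = 200 − 0.71y and y = 200 − 0.71x.
Solving: x = 200(1 − 0.71) / (1 − 0.71·0.71) = 58 / 0.4959 ≈ 116.9591.
The publisher gets 200 − 116.9591 ≈ 83.0409.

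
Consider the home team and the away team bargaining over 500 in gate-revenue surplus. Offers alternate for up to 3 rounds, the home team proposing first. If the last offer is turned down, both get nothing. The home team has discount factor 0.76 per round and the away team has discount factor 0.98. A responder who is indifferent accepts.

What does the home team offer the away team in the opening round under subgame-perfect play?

Round 3 (the home team proposes): rejection yields 0 for the away team; the home team offers 0 and keeps 500.
Round 2 (the away team proposes): the home team can get 500 next round, worth 0.76 × 500 = 380 now. The away team offers 380 and keeps 500 − 380 = 120.
Round 1 (the home team proposes): the away team can get 120 next round, worth 0.98 × 120 = 117.6 now, so the home team offers 117.6, keeping 382.4.

117.6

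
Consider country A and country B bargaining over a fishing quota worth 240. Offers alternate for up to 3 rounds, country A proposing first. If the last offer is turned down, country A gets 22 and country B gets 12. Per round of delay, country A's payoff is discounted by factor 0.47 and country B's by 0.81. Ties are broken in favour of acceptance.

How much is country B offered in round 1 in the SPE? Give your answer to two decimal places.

By backward induction:
Round 3 (country A proposes): country B gets 12 if talks fail, so country A offers 12 and keeps 228.
Round 2 (country B proposes): country A can get 228 next round, worth 0.47 × 228 = 107.16 now; country B offers that and keeps 132.84.
Round 1 (country A proposes): country B can get 132.84 next round, worth 0.81 × 132.84 = 107.6004 now. Country A offers 107.6004 and keeps 240 − 107.6004 = 132.3996.

107.60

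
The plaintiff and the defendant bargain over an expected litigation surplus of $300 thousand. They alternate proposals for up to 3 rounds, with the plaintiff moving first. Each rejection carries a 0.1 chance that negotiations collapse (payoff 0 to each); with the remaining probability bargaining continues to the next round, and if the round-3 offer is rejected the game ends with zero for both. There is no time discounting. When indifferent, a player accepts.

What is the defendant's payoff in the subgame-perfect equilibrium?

27

By backward induction:
Round 3 (the plaintiff proposes): rejection yields 0 for the defendant; the plaintiff offers 0 and keeps 300.
Round 2 (the defendant proposes): rejecting gives the plaintiff an expected 0.9 × 300 = 270. The defendant offers 270 and keeps 300 − 270 = 30.
Round 1 (the plaintiff proposes): rejecting gives the defendant an expected 0.9 × 30 = 27, so the plaintiff offers 27, keeping 273.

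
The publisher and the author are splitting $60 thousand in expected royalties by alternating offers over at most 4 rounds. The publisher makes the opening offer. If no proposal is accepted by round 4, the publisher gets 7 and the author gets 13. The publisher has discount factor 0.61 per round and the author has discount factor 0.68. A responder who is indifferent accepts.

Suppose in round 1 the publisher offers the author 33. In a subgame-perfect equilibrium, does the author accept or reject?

Round 4 (the author proposes): the publisher gets 7 if talks fail, so the author offers 7 and keeps 53.
Round 3 (the publisher proposes): the author can get 53 next round, worth 0.68 × 53 = 36.04 now, so the publisher offers 36.04, keeping 23.96.
Round 2 (the author proposes): the publisher can get 23.96 next round, worth 0.61 × 23.96 = 14.6156 now. The author offers 14.6156 and keeps 60 − 14.6156 = 45.3844.
So by rejecting in round 1, the author gets 45.3844 next round, worth 0.68 × 45.3844 = 30.861392 now.
Offer 33 ≥ 30.861392, so the author accepts.

Accept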